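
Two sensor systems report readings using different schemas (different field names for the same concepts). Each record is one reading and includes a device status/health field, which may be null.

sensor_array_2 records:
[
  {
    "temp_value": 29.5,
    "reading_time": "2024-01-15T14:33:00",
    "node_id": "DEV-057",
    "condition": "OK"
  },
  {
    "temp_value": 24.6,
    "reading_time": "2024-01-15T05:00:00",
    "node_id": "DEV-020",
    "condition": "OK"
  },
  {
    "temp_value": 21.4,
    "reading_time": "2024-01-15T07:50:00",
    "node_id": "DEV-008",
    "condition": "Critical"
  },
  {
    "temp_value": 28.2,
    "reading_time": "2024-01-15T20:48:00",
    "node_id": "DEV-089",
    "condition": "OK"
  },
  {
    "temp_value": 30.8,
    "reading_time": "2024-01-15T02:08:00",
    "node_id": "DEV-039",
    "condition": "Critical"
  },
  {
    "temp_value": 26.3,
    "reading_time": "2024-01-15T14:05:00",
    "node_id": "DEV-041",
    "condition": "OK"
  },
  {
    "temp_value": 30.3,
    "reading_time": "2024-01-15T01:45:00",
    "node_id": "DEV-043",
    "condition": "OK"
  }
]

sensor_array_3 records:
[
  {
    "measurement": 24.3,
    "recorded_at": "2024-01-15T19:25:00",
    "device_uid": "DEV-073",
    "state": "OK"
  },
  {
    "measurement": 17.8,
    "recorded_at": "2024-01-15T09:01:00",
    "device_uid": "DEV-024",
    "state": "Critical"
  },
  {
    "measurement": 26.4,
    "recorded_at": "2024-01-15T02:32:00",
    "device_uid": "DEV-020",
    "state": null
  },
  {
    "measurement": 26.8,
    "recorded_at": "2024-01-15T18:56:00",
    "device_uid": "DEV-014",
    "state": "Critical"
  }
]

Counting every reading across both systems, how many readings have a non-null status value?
10

Schema mapping: "condition" (sensor_array_2) = "state" (sensor_array_3) = status

Non-null in sensor_array_2: 7
Non-null in sensor_array_3: 3

Total non-null: 7 + 3 = 10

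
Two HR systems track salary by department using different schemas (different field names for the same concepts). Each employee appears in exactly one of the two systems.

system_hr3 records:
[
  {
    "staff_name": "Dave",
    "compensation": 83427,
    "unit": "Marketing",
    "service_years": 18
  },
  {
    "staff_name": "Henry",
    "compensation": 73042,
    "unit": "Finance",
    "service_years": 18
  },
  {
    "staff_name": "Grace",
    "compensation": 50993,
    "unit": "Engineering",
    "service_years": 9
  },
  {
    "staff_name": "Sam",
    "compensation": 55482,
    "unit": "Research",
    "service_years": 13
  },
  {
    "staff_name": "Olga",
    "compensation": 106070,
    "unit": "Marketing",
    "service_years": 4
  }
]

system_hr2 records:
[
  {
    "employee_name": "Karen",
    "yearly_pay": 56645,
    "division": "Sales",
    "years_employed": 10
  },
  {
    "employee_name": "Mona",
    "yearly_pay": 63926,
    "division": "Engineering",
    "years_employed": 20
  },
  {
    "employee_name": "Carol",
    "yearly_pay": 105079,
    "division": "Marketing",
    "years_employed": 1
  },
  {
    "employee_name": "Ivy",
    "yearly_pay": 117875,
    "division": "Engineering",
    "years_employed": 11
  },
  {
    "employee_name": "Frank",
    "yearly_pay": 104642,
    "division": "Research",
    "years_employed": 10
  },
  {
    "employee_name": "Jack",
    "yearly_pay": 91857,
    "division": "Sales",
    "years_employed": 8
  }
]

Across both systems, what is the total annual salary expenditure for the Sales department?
148502

Schema mappings:
- "unit" (system_hr3) = "division" (system_hr2) = department
- "compensation" (system_hr3) = "yearly_pay" (system_hr2) = salary

Sales salaries from system_hr3: 0
Sales salaries from system_hr2: 148502

Total: 0 + 148502 = 148502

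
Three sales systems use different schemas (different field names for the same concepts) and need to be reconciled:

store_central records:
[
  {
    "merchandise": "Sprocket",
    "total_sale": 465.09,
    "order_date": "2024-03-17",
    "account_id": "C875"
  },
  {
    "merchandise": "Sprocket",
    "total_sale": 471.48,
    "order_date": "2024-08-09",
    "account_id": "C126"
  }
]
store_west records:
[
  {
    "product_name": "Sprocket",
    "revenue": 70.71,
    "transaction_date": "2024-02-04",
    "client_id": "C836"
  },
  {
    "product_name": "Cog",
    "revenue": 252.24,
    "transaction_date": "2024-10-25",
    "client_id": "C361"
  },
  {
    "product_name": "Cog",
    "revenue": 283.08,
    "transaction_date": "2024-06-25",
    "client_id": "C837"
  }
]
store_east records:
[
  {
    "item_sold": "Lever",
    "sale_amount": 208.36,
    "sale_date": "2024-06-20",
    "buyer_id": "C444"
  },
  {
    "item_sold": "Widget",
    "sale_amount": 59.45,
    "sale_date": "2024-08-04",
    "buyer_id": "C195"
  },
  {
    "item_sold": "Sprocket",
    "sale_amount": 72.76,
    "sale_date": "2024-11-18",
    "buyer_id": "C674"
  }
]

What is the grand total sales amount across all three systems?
1883.17

Schema reconciliation - all amount fields map to sale amount:

store_central (total_sale): 936.57
store_west (revenue): 606.03
store_east (sale_amount): 340.57

Grand total: 1883.17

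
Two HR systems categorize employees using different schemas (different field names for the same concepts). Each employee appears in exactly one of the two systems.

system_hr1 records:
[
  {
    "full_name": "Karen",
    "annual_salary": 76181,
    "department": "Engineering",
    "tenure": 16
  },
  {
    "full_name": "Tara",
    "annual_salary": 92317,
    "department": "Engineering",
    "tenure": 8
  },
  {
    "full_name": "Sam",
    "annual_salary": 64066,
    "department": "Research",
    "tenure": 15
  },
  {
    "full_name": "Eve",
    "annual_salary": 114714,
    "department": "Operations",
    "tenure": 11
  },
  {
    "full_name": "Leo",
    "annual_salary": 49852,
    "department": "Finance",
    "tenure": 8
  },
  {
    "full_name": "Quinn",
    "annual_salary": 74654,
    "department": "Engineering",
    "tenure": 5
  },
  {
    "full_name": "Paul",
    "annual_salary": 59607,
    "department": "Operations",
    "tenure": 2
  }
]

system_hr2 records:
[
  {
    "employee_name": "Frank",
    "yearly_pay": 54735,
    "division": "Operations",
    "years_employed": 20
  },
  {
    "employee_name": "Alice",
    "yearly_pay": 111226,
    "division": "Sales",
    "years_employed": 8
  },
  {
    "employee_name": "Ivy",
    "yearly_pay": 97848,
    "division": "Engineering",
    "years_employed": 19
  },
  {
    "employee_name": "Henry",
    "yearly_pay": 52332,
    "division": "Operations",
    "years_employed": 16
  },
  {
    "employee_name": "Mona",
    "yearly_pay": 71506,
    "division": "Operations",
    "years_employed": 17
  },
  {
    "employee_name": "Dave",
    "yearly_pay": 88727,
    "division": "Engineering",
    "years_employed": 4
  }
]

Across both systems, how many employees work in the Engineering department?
5

Schema mapping: "department" (system_hr1) = "division" (system_hr2) = department

Engineering employees in system_hr1: 3
Engineering employees in system_hr2: 2

Total in Engineering: 3 + 2 = 5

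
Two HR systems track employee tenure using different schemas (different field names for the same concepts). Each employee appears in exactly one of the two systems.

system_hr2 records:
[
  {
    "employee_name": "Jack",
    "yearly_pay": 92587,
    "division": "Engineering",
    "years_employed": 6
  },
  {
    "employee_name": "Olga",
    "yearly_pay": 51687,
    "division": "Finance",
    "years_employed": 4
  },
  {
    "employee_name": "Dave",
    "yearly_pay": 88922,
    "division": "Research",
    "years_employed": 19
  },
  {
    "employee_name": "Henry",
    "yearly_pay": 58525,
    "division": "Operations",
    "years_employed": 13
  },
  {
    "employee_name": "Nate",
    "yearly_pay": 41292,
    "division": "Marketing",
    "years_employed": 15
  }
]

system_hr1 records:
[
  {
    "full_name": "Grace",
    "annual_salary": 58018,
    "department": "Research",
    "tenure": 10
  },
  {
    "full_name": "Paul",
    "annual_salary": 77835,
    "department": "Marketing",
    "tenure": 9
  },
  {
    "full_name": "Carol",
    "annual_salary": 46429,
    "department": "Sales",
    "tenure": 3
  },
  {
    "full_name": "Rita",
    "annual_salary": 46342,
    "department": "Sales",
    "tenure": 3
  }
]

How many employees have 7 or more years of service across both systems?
5

Reconcile schemas: "years_employed" (system_hr2) = "tenure" (system_hr1) = years of service

From system_hr2: 3 employees with >= 7 years
From system_hr1: 2 employees with >= 7 years

Total: 3 + 2 = 5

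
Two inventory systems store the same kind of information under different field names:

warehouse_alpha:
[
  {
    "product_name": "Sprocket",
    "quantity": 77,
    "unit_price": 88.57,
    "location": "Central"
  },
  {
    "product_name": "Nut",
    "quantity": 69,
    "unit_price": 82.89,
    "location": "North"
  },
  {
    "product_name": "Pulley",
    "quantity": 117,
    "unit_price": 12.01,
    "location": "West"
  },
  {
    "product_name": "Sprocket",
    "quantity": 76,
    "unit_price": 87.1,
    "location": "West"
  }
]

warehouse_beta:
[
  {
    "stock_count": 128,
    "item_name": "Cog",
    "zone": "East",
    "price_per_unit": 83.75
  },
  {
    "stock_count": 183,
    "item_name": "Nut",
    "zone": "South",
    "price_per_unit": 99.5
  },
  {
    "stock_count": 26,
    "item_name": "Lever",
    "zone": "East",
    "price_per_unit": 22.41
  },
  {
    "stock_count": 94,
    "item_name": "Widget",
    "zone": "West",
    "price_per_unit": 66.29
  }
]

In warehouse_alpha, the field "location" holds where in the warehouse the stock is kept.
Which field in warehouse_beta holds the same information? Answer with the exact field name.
zone

In warehouse_alpha, "location" holds where in the warehouse the stock is kept.
The fields in warehouse_beta are: "stock_count", "item_name", "zone", "price_per_unit".
"zone" is the match: the name refers to the same concept and its values are area labels (e.g. 'East', 'South').
The other fields ("stock_count", "item_name", "price_per_unit") hold different kinds of data.

So "location" in warehouse_alpha corresponds to "zone" in warehouse_beta.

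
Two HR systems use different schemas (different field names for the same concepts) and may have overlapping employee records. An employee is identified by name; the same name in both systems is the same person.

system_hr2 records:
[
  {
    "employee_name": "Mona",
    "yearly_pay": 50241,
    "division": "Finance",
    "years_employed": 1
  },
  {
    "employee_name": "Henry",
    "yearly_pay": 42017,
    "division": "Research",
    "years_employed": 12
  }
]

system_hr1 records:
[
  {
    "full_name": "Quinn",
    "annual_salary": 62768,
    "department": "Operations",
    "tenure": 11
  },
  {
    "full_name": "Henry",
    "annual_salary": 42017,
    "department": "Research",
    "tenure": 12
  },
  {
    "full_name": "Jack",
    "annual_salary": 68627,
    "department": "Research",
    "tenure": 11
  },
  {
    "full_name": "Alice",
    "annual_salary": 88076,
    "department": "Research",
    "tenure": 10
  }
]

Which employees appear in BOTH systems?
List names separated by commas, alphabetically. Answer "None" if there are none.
Henry

Schema mapping: "employee_name" (system_hr2) = "full_name" (system_hr1) = employee name

Names in system_hr2: ['Henry', 'Mona']
Names in system_hr1: ['Alice', 'Henry', 'Jack', 'Quinn']

Intersection: ['Henry']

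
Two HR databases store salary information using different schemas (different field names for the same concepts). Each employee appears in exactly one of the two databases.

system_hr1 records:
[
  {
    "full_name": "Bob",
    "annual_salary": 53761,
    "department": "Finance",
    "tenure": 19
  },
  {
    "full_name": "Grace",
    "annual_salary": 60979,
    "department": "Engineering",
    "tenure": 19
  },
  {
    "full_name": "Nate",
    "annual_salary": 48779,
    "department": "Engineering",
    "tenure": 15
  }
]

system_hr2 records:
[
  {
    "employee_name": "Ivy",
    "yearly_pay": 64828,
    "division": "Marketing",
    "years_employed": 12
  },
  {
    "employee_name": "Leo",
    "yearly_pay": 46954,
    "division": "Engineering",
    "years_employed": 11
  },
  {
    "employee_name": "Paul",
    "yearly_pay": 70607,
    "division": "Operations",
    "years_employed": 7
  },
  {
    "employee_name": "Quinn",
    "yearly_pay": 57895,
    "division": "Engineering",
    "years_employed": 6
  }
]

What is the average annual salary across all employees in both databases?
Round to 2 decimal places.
57686.14

Schema mapping: "annual_salary" (system_hr1) = "yearly_pay" (system_hr2) = annual salary

All salaries: [53761, 60979, 48779, 64828, 46954, 70607, 57895]
Sum: 403803
Count: 7
Average: 403803 / 7 = 57686.14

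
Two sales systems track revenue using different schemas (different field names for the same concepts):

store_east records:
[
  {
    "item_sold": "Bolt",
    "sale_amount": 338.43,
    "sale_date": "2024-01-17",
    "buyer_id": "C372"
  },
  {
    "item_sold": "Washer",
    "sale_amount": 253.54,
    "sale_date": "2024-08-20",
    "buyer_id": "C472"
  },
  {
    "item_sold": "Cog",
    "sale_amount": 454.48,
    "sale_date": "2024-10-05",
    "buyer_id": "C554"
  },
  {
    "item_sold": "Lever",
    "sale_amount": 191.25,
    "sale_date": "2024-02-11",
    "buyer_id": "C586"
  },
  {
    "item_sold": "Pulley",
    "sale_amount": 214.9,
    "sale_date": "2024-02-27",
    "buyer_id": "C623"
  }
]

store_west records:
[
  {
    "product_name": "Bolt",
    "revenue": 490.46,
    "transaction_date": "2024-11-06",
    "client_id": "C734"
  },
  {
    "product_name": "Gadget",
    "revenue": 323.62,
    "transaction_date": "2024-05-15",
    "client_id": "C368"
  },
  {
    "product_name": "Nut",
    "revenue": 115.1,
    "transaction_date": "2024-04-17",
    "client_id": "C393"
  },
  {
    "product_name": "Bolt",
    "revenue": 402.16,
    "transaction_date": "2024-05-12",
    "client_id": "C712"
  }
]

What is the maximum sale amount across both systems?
490.46

Reconcile: "sale_amount" (store_east) = "revenue" (store_west) = sale amount

Maximum in store_east: 454.48
Maximum in store_west: 490.46

Overall maximum: max(454.48, 490.46) = 490.46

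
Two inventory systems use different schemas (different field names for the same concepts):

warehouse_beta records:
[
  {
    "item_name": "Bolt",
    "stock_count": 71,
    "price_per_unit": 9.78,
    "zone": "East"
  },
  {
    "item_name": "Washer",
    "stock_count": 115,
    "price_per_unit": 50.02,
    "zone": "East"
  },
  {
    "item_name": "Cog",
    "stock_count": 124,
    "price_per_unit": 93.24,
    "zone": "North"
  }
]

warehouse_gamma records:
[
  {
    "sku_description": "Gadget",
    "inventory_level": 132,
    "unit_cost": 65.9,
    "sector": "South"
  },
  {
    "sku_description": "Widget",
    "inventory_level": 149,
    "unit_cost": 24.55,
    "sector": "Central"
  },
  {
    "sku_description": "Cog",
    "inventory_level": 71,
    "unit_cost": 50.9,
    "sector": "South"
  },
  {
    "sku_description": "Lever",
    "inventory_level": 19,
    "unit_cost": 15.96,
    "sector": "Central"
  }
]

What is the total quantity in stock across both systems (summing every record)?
681

To reconcile these schemas, identify the field holding the quantity in stock in each system:
1. In warehouse_beta it is "stock_count"
2. In warehouse_gamma it is "inventory_level"

From warehouse_beta: 71 + 115 + 124 = 310
From warehouse_gamma: 132 + 149 + 71 + 19 = 371

Total: 310 + 371 = 681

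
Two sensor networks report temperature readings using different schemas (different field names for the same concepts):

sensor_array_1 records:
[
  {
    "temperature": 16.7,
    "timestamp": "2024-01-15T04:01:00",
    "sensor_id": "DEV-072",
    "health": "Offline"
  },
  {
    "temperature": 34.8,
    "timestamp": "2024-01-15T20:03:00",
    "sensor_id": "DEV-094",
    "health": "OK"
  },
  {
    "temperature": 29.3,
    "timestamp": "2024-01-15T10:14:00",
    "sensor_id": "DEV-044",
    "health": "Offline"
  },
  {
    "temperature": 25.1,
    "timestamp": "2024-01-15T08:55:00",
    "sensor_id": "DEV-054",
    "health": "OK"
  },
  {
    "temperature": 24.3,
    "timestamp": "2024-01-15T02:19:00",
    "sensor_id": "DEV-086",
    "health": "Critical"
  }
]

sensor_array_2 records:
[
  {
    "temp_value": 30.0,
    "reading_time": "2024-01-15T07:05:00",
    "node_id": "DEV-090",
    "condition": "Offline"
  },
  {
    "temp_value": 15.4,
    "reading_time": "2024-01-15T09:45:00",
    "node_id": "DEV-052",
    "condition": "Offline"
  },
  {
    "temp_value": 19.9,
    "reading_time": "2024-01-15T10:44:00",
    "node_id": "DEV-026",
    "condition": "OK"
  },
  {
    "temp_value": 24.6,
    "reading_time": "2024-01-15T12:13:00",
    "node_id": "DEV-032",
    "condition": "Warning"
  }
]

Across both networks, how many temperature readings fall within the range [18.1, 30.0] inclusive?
6

Schema mapping: "temperature" (sensor_array_1) = "temp_value" (sensor_array_2) = temperature

Readings in [18.1, 30.0] from sensor_array_1: 3
Readings in [18.1, 30.0] from sensor_array_2: 3

Total count: 3 + 3 = 6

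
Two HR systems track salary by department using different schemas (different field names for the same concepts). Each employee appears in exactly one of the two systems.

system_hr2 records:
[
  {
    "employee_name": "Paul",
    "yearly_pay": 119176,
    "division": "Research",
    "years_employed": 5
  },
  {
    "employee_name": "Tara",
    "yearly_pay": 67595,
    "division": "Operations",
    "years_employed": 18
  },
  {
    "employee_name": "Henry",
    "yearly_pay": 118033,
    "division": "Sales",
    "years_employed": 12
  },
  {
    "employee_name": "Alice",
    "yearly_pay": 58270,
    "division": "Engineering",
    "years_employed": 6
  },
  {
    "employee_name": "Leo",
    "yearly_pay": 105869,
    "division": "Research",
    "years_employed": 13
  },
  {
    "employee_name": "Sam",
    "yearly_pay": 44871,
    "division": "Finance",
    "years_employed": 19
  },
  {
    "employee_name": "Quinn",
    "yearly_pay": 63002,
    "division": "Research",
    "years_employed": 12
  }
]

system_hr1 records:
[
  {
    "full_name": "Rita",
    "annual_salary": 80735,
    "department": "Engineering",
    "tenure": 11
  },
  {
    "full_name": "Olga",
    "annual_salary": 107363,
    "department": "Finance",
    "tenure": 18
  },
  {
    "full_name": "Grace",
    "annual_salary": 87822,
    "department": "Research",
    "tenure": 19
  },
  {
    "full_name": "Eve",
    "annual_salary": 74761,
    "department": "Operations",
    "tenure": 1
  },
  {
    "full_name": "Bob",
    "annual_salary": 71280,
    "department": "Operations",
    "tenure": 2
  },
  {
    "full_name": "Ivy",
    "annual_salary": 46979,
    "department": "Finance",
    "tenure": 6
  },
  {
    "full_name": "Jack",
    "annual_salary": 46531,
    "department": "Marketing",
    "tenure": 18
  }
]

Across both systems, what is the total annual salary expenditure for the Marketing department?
46531

Schema mappings:
- "division" (system_hr2) = "department" (system_hr1) = department
- "yearly_pay" (system_hr2) = "annual_salary" (system_hr1) = salary

Marketing salaries from system_hr2: 0
Marketing salaries from system_hr1: 46531

Total: 0 + 46531 = 46531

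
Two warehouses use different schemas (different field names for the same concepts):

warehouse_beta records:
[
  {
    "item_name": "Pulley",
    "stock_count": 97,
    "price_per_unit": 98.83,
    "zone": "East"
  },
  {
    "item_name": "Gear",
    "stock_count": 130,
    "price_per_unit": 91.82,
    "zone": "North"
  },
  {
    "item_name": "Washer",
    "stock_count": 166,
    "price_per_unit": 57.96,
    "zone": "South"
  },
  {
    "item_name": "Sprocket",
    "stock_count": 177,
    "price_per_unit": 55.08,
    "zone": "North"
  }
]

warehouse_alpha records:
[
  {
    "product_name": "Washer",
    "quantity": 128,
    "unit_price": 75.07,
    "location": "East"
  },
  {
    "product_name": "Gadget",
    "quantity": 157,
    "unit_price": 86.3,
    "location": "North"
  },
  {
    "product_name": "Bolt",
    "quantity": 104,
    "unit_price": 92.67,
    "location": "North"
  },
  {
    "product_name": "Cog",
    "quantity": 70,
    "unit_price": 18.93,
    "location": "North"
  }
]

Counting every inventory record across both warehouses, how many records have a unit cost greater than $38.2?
7

Schema mapping: "price_per_unit" (warehouse_beta) = "unit_price" (warehouse_alpha) = unit cost

Records > $38.2 in warehouse_beta: 4
Records > $38.2 in warehouse_alpha: 3

Total count: 4 + 3 = 7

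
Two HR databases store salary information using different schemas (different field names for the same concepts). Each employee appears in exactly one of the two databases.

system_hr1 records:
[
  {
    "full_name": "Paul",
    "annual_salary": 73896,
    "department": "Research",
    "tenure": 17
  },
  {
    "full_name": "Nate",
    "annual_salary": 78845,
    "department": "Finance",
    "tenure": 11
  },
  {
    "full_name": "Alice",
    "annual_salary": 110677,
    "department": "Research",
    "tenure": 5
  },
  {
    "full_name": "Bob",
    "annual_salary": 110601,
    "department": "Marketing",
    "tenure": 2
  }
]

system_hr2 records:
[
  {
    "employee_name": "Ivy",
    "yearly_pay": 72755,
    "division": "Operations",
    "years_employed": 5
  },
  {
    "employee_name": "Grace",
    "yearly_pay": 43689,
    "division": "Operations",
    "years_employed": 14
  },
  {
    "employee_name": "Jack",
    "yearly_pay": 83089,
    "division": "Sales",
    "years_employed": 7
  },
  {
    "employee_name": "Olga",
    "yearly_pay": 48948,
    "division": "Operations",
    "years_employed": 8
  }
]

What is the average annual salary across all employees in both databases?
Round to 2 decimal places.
77812.50

Schema mapping: "annual_salary" (system_hr1) = "yearly_pay" (system_hr2) = annual salary

All salaries: [73896, 78845, 110677, 110601, 72755, 43689, 83089, 48948]
Sum: 622500
Count: 8
Average: 622500 / 8 = 77812.50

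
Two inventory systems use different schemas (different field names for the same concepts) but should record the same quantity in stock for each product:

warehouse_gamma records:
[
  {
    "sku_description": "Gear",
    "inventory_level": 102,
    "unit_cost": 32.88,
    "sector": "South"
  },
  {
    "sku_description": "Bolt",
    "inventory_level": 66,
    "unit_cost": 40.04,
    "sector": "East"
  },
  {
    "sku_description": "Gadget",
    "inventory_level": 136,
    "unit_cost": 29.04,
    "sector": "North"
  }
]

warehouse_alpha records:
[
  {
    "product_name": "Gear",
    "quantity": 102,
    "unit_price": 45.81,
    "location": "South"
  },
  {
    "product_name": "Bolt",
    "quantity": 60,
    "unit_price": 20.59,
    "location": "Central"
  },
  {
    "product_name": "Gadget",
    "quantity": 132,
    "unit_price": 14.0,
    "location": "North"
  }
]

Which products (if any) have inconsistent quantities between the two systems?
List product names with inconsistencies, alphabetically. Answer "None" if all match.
Bolt, Gadget

Schema mappings:
- "sku_description" (warehouse_gamma) = "product_name" (warehouse_alpha) = product name
- "inventory_level" (warehouse_gamma) = "quantity" (warehouse_alpha) = quantity

Comparison:
  Gear: 102 vs 102 - MATCH
  Bolt: 66 vs 60 - MISMATCH
  Gadget: 136 vs 132 - MISMATCH

Products with inconsistencies: Bolt, Gadget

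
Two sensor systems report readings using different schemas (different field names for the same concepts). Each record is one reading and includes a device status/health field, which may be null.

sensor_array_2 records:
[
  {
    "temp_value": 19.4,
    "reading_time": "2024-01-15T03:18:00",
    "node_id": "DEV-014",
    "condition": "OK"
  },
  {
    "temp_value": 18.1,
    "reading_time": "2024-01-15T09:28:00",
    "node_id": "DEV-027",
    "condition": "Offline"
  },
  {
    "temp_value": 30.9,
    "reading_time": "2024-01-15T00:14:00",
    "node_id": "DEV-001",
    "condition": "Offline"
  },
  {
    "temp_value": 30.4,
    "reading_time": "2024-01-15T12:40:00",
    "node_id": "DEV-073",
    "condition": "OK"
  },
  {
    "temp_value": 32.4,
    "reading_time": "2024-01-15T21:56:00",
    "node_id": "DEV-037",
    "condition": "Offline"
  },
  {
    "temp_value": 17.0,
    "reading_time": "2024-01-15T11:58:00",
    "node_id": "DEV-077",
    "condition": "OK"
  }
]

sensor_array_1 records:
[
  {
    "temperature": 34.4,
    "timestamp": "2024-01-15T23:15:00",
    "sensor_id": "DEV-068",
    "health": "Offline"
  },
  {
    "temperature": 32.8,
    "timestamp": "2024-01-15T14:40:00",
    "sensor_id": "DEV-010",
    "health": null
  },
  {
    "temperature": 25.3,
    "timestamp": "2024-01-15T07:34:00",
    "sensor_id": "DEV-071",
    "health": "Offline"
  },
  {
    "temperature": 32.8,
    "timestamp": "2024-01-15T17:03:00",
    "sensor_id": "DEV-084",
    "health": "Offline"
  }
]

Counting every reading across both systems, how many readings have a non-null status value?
9

Schema mapping: "condition" (sensor_array_2) = "health" (sensor_array_1) = status

Non-null in sensor_array_2: 6
Non-null in sensor_array_1: 3

Total non-null: 6 + 3 = 9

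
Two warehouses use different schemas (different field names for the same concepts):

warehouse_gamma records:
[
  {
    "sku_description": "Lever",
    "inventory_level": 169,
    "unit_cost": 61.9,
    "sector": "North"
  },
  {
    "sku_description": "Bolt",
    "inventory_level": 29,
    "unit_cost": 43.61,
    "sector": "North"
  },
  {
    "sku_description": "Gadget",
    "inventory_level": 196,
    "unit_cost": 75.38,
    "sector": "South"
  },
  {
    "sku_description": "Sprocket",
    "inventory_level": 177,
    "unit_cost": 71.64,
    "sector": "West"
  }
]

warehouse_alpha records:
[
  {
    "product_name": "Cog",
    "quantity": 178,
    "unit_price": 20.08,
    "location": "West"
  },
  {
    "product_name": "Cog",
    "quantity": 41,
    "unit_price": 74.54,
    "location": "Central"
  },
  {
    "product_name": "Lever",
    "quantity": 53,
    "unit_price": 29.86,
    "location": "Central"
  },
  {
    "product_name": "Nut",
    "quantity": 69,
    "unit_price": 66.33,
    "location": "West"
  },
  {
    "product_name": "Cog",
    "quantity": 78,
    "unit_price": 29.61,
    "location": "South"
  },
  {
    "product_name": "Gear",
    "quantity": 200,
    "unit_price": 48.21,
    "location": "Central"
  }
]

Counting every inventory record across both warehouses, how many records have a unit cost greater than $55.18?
5

Schema mapping: "unit_cost" (warehouse_gamma) = "unit_price" (warehouse_alpha) = unit cost

Records > $55.18 in warehouse_gamma: 3
Records > $55.18 in warehouse_alpha: 2

Total count: 3 + 2 = 5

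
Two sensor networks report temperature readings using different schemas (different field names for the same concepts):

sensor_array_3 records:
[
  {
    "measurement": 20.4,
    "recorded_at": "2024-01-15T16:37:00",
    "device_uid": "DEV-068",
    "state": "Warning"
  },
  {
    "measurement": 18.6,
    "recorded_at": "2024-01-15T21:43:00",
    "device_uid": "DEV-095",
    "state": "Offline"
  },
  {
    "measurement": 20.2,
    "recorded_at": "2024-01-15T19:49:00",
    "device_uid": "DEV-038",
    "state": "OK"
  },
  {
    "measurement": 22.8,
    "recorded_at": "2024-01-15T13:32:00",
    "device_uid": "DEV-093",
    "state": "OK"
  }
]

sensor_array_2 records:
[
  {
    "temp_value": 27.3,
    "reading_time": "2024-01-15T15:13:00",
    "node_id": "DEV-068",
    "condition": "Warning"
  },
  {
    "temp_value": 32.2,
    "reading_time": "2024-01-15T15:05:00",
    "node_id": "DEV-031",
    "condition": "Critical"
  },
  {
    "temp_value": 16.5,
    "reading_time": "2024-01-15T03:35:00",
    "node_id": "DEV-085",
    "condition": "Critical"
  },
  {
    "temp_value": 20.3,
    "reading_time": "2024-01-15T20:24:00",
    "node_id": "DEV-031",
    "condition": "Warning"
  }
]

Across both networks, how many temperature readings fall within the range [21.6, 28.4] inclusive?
2

Schema mapping: "measurement" (sensor_array_3) = "temp_value" (sensor_array_2) = temperature

Readings in [21.6, 28.4] from sensor_array_3: 1
Readings in [21.6, 28.4] from sensor_array_2: 1

Total count: 1 + 1 = 2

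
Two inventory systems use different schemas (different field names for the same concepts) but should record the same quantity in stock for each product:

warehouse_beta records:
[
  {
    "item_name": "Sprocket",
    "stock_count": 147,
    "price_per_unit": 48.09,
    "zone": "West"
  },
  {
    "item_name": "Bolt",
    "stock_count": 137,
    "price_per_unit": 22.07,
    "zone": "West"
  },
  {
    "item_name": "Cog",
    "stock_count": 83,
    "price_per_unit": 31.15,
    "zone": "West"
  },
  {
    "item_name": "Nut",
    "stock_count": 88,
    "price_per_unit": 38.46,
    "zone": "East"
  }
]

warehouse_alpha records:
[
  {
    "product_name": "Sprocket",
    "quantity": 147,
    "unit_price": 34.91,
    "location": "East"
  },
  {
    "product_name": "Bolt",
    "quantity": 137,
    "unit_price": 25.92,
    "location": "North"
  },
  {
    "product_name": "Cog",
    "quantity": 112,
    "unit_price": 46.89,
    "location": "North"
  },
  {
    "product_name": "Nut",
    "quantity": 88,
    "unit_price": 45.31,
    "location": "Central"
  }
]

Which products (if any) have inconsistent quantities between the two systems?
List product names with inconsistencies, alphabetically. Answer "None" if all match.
Cog

Schema mappings:
- "item_name" (warehouse_beta) = "product_name" (warehouse_alpha) = product name
- "stock_count" (warehouse_beta) = "quantity" (warehouse_alpha) = quantity

Comparison:
  Sprocket: 147 vs 147 - MATCH
  Bolt: 137 vs 137 - MATCH
  Cog: 83 vs 112 - MISMATCH
  Nut: 88 vs 88 - MATCH

Products with inconsistencies: Cog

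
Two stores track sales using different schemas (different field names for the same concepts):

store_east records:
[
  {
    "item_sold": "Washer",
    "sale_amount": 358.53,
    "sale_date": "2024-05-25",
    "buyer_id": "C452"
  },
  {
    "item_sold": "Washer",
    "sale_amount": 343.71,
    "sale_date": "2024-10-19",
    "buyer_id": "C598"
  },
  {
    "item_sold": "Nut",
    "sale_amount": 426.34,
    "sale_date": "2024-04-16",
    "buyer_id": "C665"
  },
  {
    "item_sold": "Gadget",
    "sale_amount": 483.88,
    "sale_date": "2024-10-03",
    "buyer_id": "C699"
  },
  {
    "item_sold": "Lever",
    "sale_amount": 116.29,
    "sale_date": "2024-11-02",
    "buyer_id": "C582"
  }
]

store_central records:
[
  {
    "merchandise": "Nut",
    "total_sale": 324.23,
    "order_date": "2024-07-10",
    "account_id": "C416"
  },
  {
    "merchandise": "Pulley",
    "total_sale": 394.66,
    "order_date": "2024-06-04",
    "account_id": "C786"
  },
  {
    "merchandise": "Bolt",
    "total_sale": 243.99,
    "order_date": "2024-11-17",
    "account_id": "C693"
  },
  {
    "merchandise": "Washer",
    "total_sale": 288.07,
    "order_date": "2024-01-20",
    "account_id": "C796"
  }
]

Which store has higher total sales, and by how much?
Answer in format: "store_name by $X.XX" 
store_east by $477.80

Schema mapping: "sale_amount" (store_east) = "total_sale" (store_central) = sale amount

Total for store_east: 1728.75
Total for store_central: 1250.95

Difference: |1728.75 - 1250.95| = 477.80
store_east has higher sales by $477.80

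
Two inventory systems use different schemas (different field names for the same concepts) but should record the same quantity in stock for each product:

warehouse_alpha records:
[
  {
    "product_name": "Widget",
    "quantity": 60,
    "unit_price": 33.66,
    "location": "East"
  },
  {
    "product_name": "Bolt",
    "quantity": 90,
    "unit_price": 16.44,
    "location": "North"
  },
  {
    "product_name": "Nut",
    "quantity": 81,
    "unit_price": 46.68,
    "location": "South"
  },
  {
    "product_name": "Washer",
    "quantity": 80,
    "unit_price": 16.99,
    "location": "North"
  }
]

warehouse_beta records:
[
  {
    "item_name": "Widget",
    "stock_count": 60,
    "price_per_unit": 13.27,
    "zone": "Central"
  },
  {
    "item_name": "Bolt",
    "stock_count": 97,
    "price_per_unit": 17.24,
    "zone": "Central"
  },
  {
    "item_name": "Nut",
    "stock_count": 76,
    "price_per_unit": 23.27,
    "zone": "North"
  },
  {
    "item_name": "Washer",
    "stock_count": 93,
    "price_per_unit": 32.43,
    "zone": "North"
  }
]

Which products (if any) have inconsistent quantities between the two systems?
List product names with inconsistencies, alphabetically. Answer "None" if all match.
Bolt, Nut, Washer

Schema mappings:
- "product_name" (warehouse_alpha) = "item_name" (warehouse_beta) = product name
- "quantity" (warehouse_alpha) = "stock_count" (warehouse_beta) = quantity

Comparison:
  Widget: 60 vs 60 - MATCH
  Bolt: 90 vs 97 - MISMATCH
  Nut: 81 vs 76 - MISMATCH
  Washer: 80 vs 93 - MISMATCH

Products with inconsistencies: Bolt, Nut, Washer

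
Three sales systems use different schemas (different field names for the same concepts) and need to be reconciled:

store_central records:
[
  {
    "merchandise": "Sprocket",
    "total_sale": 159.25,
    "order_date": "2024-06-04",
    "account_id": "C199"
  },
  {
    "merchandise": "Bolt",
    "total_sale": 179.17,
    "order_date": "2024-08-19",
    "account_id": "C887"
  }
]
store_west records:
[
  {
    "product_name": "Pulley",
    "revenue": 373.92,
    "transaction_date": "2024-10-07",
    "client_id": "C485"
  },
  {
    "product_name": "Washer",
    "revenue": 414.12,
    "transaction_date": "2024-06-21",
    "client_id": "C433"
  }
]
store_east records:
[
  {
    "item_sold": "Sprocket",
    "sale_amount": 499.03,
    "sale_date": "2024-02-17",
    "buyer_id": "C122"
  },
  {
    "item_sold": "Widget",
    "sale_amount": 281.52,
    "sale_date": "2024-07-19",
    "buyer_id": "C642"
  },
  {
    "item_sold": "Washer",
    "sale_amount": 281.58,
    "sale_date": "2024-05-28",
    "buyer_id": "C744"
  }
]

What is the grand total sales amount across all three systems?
2188.59

Schema reconciliation - all amount fields map to sale amount:

store_central (total_sale): 338.42
store_west (revenue): 788.04
store_east (sale_amount): 1062.13

Grand total: 2188.59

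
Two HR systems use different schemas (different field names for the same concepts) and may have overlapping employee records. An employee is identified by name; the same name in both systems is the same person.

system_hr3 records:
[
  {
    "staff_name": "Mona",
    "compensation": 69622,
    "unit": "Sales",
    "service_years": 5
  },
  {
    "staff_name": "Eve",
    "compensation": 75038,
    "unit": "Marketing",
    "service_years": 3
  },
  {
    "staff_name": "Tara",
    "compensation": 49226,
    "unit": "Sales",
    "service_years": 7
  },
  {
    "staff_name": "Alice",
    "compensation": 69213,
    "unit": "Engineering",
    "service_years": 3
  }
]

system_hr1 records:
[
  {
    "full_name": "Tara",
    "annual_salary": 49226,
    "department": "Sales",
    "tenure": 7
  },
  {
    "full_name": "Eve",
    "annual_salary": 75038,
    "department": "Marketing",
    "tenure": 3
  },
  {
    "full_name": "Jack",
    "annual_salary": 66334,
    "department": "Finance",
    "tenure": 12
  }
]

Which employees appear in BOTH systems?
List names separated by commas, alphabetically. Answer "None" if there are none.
Eve, Tara

Schema mapping: "staff_name" (system_hr3) = "full_name" (system_hr1) = employee name

Names in system_hr3: ['Alice', 'Eve', 'Mona', 'Tara']
Names in system_hr1: ['Eve', 'Jack', 'Tara']

Intersection: ['Eve', 'Tara']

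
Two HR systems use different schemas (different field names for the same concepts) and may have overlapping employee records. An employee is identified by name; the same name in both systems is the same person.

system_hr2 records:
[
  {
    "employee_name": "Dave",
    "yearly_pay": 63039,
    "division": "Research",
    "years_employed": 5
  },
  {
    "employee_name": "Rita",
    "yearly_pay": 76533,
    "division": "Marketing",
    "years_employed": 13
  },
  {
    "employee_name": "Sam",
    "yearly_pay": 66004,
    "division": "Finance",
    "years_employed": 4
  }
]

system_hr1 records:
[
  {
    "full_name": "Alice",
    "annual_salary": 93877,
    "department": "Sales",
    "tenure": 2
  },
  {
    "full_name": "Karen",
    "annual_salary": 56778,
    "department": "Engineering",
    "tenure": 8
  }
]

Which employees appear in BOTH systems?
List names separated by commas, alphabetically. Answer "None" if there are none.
None

Schema mapping: "employee_name" (system_hr2) = "full_name" (system_hr1) = employee name

Names in system_hr2: ['Dave', 'Rita', 'Sam']
Names in system_hr1: ['Alice', 'Karen']

Intersection: None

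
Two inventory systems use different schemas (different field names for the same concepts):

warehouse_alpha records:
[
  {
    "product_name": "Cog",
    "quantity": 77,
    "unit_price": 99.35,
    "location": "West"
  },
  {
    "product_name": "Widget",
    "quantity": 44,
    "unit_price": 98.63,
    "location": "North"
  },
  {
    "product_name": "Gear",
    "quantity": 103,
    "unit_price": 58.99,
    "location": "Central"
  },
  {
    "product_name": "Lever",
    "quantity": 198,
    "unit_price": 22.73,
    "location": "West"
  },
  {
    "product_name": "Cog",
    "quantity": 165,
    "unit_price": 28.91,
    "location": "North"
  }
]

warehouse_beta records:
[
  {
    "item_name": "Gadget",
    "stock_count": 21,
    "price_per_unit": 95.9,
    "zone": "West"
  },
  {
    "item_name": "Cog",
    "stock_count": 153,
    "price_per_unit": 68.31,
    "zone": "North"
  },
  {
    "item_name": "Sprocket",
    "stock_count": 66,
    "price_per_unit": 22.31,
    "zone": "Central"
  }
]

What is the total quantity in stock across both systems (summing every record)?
827

To reconcile these schemas, identify the field holding the quantity in stock in each system:
1. In warehouse_alpha it is "quantity"
2. In warehouse_beta it is "stock_count"

From warehouse_alpha: 77 + 44 + 103 + 198 + 165 = 587
From warehouse_beta: 21 + 153 + 66 = 240

Total: 587 + 240 = 827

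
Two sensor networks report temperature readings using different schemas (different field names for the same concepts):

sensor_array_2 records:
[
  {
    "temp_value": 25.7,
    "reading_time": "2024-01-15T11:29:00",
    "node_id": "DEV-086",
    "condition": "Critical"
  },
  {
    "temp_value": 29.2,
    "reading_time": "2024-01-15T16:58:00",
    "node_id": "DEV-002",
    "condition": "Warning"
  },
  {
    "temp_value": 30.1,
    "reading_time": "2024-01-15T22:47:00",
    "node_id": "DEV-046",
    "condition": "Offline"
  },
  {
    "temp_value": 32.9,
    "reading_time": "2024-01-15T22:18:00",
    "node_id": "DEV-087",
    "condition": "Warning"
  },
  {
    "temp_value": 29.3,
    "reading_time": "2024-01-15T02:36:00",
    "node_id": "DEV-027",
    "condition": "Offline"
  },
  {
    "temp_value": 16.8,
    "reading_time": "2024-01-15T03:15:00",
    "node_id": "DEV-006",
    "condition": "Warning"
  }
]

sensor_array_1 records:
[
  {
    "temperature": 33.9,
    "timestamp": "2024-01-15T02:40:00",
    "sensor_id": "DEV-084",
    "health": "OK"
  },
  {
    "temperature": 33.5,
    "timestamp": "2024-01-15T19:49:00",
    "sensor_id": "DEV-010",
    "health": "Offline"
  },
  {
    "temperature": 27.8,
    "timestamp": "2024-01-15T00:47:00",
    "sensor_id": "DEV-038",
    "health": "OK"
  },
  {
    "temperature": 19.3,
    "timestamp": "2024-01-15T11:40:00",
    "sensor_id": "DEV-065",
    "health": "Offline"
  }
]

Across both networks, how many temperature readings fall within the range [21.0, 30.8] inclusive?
5

Schema mapping: "temp_value" (sensor_array_2) = "temperature" (sensor_array_1) = temperature

Readings in [21.0, 30.8] from sensor_array_2: 4
Readings in [21.0, 30.8] from sensor_array_1: 1

Total count: 4 + 1 = 5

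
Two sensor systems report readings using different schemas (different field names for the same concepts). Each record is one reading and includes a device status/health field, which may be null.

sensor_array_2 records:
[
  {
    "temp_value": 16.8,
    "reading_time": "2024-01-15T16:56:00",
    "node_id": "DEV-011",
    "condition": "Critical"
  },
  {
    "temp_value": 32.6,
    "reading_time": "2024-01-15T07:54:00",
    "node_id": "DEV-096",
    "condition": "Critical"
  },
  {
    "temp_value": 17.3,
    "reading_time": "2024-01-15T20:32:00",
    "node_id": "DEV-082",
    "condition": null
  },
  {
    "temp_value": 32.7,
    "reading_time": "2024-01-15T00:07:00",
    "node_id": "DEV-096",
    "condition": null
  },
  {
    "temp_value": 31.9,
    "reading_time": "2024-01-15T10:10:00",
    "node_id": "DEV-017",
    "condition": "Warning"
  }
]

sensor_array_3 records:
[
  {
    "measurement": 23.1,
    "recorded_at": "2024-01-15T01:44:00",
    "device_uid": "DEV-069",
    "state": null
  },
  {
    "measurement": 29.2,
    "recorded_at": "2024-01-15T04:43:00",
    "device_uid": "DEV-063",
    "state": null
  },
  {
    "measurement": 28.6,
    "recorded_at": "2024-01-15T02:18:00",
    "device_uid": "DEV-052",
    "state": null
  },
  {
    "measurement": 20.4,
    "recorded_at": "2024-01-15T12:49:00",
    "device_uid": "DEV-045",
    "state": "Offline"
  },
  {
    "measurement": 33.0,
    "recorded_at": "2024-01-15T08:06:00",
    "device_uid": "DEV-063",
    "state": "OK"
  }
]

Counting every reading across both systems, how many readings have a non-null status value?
5

Schema mapping: "condition" (sensor_array_2) = "state" (sensor_array_3) = status

Non-null in sensor_array_2: 3
Non-null in sensor_array_3: 2

Total non-null: 3 + 2 = 5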